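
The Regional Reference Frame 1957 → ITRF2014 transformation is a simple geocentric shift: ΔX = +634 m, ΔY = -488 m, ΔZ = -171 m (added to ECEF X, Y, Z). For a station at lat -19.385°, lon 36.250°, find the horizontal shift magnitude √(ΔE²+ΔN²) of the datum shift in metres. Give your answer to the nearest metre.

The local east axis at (φ, λ) is (−sin λ, cos λ, 0), so ΔE = −sin(36.250°)·634 + cos(36.250°)·(-488) = -768.44 m.
The local north axis is (−sin φ cos λ, −sin φ sin λ, cos φ), giving ΔN = 169.703 − 95.777 − 161.306 = -87.38 m.
Horizontal magnitude = √(ΔE² + ΔN²) = √((-768.44)² + (-87.38)²) = 773.39 m.

773 m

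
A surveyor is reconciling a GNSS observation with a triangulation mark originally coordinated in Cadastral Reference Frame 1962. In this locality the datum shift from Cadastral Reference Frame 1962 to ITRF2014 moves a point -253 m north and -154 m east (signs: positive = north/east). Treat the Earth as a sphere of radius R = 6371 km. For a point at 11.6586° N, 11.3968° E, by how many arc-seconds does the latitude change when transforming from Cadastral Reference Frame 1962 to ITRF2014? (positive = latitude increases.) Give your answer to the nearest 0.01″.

On a sphere of radius R, 1 rad of latitude = R, so Δφ = ΔN / R = -253.0 / 6371000 = -3.9711e-05 rad = -8.191″.

Δφ = -8.19″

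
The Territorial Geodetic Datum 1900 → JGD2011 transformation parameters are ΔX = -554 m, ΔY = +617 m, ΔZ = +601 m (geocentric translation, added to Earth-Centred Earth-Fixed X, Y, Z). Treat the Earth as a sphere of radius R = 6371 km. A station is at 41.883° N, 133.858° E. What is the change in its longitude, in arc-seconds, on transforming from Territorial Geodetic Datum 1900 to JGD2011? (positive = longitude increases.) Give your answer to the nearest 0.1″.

Δλ = -1.2″

sin φ = 0.667612, cos φ = 0.744510, sin λ = 0.721059, cos λ = -0.692873.
East component: ΔE = −sin λ·ΔX + cos λ·ΔY = −(0.721059)(-554) + (-0.692873)(617) = -28.04 m.
1° of latitude spans πR/180 = 111195 m; at latitude φ, 1° of longitude spans that × cos φ = 82785.7 m, so Δλ = -28.04 / 82785.7 × 3600 = -1.219″.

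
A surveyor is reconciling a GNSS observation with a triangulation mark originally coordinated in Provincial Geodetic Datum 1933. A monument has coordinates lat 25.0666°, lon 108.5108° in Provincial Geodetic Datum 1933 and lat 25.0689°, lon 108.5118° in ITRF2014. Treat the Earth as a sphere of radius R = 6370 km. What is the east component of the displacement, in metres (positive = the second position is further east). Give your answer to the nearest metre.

ΔE = 101 m

Δφ = 25.0689° − 25.0666° = +0.0023°; Δλ = 108.5118° − 108.5108° = +0.0010°.
1° along a meridian = πR/180 = 111177 m.
ΔN = Δφ × 111177 = 255.7 m; ΔE = Δλ × 111177 × cos(25.0666°) = +0.0010 × 111177 × 0.905816 = 100.7 m.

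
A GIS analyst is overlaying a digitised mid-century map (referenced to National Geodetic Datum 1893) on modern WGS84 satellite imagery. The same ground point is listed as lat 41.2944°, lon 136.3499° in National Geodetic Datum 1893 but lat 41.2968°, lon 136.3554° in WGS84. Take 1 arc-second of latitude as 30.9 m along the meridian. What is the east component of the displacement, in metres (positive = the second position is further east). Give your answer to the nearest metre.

Δφ = 41.2968° − 41.2944° = +0.0024°; Δλ = 136.3554° − 136.3499° = +0.0055°.
1° of latitude = 3600 × 30.90 = 111240 m.
ΔN = Δφ × 111240 = 267.0 m; ΔE = Δλ × 111240 × cos(41.2944°) = +0.0055 × 111240 × 0.751329 = 459.7 m.

ΔE = 460 m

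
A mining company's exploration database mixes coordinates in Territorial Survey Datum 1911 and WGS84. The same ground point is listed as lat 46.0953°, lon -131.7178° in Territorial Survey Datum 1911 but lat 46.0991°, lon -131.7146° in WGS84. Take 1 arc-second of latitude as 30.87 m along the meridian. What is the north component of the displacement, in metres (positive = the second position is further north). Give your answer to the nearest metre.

Δφ = 46.0991° − 46.0953° = +0.0038°; Δλ = -131.7146° − -131.7178° = +0.0032°.
1° of latitude = 3600 × 30.87 = 111132 m.
ΔN = Δφ × 111132 = 422.3 m; ΔE = Δλ × 111132 × cos(46.0953°) = +0.0032 × 111132 × 0.693461 = 246.6 m.

ΔN = 422 m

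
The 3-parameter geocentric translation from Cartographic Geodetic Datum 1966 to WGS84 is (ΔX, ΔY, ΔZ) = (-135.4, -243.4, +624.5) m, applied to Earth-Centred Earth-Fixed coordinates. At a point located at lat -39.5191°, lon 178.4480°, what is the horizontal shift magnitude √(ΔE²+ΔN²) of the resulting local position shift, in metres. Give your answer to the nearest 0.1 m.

At φ = -39.5191°, λ = 178.4480°: sin φ = -0.636335, cos φ = 0.771412, sin λ = 0.027084, cos λ = -0.999633.
ΔE = −sin λ·ΔX + cos λ·ΔY = −(0.027084)·(-135.4) + (-0.999633)·(-243.4) = 246.98 m.
ΔN = −sin φ cos λ·ΔX − sin φ sin λ·ΔY + cos φ·ΔZ = −(-0.636335)(-0.999633)(-135.4) − (-0.636335)(0.027084)(-243.4) + (0.771412)(624.5) = 563.68 m.
Horizontal magnitude = √(ΔE² + ΔN²) = √(246.98² + 563.68²) = 615.41 m.

615.4 m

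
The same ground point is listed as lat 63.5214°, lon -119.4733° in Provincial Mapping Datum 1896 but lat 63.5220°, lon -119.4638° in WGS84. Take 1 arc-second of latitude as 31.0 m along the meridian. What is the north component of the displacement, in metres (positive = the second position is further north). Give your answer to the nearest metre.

Δφ = 63.5220° − 63.5214° = +0.0006°; Δλ = -119.4638° − -119.4733° = +0.0095°.
1° of latitude = 3600 × 31.00 = 111600 m.
ΔN = Δφ × 111600 = 67.0 m; ΔE = Δλ × 111600 × cos(63.5214°) = +0.0095 × 111600 × 0.445864 = 472.7 m.

ΔN = 67 m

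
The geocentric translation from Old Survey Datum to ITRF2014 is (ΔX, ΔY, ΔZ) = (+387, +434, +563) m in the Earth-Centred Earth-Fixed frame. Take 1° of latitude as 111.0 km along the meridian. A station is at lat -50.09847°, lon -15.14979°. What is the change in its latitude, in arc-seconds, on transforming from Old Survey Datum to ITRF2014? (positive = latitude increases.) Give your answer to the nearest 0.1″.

Δφ = 18.2″

sin φ = -0.767148, cos φ = 0.641470, sin λ = -0.261343, cos λ = 0.965246.
North component: ΔN = −sin φ cos λ·ΔX − sin φ sin λ·ΔY + cos φ·ΔZ = −(-0.767148)(0.965246)(387) − (-0.767148)(-0.261343)(434) + (0.641470)(563) = 560.70 m.
1° of latitude spans 111000 m, so Δφ = 560.70 / 111000 × 3600 = 18.185″.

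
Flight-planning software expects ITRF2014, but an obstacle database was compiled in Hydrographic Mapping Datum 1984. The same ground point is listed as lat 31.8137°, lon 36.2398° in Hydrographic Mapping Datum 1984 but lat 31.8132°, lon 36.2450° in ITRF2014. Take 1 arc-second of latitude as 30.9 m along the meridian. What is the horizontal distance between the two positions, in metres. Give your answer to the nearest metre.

Δφ = 31.8132° − 31.8137° = -0.0005°; Δλ = 36.2450° − 36.2398° = +0.0052°.
1° of latitude = 3600 × 30.90 = 111240 m.
ΔN = Δφ × 111240 = -55.6 m; ΔE = Δλ × 111240 × cos(31.8137°) = +0.0052 × 111240 × 0.849767 = 491.5 m.
Distance = √(ΔE² + ΔN²) = √(491.5² + (-55.6)²) = 494.7 m.

495 m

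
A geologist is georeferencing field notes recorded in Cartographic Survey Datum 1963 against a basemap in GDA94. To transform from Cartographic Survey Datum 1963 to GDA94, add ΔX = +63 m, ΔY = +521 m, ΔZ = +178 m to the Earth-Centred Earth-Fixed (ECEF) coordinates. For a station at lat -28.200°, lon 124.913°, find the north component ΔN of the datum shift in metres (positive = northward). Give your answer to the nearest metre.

ΔN = 342 m

At φ = -28.200°, λ = 124.913°: sin φ = -0.472551, cos φ = 0.881303, sin λ = 0.820022, cos λ = -0.572332.
ΔN = −sin φ cos λ·ΔX − sin φ sin λ·ΔY + cos φ·ΔZ = −(-0.472551)(-0.572332)(63) − (-0.472551)(0.820022)(521) + (0.881303)(178) = 341.72 m.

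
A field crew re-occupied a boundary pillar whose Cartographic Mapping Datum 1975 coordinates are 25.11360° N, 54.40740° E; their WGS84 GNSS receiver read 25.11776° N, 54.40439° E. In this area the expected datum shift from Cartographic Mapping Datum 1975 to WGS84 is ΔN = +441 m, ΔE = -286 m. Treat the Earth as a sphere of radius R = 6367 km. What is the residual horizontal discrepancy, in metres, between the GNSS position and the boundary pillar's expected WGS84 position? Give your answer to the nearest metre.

27 m

Observed coordinate differences: Δφ = +0.00416°, Δλ = -0.00301°.
Converting to metres (1° lat = 111125 m, cos φ = 0.905468): observed ΔN = 462.3 m, observed ΔE = -302.9 m.
Subtracting the expected shift leaves a residual of 462.3 − (441) = 21.3 m north and -302.9 − (-286) = -16.9 m east.
Residual distance = √(21.3² + (-16.9)²) = 27.2 m.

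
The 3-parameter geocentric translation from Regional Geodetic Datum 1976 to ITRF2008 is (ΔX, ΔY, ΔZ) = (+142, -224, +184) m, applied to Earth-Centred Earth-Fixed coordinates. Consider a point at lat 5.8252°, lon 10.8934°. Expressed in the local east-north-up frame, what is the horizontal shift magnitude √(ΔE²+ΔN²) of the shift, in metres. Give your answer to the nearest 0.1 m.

At φ = 5.8252°, λ = 10.8934°: sin φ = 0.101494, cos φ = 0.994836, sin λ = 0.188982, cos λ = 0.981980.
ΔE = −sin λ·ΔX + cos λ·ΔY = −(0.188982)·(142) + (0.981980)·(-224) = -246.80 m.
ΔN = −sin φ cos λ·ΔX − sin φ sin λ·ΔY + cos φ·ΔZ = −(0.101494)(0.981980)(142) − (0.101494)(0.188982)(-224) + (0.994836)(184) = 173.19 m.
Horizontal magnitude = √(ΔE² + ΔN²) = √((-246.80)² + 173.19²) = 301.51 m.

301.5 m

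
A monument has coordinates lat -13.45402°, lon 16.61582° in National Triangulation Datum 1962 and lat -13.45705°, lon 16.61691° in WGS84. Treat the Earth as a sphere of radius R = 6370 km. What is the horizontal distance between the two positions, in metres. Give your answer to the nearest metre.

Δφ = -13.45705° − -13.45402° = -0.00303°; Δλ = 16.61691° − 16.61582° = +0.00109°.
1° along a meridian = πR/180 = 111177 m.
ΔN = Δφ × 111177 = -336.9 m; ΔE = Δλ × 111177 × cos(-13.45402°) = +0.00109 × 111177 × 0.972557 = 117.9 m.
Distance = √(ΔE² + ΔN²) = √(117.9² + (-336.9)²) = 356.9 m.

357 m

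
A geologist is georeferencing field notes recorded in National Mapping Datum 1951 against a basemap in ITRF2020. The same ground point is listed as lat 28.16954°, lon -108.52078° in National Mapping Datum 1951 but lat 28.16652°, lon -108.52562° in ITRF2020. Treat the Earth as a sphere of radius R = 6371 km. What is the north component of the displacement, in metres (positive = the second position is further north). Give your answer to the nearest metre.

Δφ = 28.16652° − 28.16954° = -0.00302°; Δλ = -108.52562° − -108.52078° = -0.00484°.
1° along a meridian = πR/180 = 111195 m.
ΔN = Δφ × 111195 = -335.8 m; ΔE = Δλ × 111195 × cos(28.16954°) = -0.00484 × 111195 × 0.881555 = -474.4 m.

ΔN = -336 m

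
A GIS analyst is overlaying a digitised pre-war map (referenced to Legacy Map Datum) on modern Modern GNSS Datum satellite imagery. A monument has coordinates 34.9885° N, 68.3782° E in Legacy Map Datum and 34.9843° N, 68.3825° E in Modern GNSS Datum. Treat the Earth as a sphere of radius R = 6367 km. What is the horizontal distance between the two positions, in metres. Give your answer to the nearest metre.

609 m

Δφ = 34.9843° − 34.9885° = -0.0042°; Δλ = 68.3825° − 68.3782° = +0.0043°.
1° along a meridian = πR/180 = 111125 m.
ΔN = Δφ × 111125 = -466.7 m; ΔE = Δλ × 111125 × cos(34.9885°) = +0.0043 × 111125 × 0.819267 = 391.5 m.
Distance = √(ΔE² + ΔN²) = √(391.5² + (-466.7)²) = 609.2 m.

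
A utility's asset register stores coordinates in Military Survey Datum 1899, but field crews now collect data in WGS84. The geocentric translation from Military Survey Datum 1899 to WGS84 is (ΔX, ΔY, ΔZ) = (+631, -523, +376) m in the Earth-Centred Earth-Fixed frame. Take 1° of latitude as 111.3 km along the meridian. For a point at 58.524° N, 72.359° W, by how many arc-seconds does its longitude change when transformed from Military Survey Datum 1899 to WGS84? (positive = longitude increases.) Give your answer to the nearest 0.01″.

sin φ = 0.852859, cos φ = 0.522141, sin λ = -0.952974, cos λ = 0.303052.
East component: ΔE = −sin λ·ΔX + cos λ·ΔY = −(-0.952974)(631) + (0.303052)(-523) = 442.83 m.
1° of latitude spans 111300 m; at latitude φ, 1° of longitude spans that × cos φ = 58114.3 m, so Δλ = 442.83 / 58114.3 × 3600 = 27.432″.

Δλ = 27.43″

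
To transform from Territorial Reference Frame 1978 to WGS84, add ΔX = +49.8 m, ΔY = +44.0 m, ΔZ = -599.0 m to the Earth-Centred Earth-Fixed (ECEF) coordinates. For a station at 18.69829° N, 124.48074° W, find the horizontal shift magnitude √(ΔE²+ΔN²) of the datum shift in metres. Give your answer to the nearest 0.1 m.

At φ = 18.69829°, λ = -124.48074°: sin φ = 0.320585, cos φ = 0.947220, sin λ = -0.824317, cos λ = -0.566129.
ΔE = −sin λ·ΔX + cos λ·ΔY = −(-0.824317)·(49.8) + (-0.566129)·(44.0) = 16.14 m.
ΔN = −sin φ cos λ·ΔX − sin φ sin λ·ΔY + cos φ·ΔZ = −(0.320585)(-0.566129)(49.8) − (0.320585)(-0.824317)(44.0) + (0.947220)(-599.0) = -546.72 m.
Horizontal magnitude = √(ΔE² + ΔN²) = √(16.14² + (-546.72)²) = 546.96 m.

547.0 m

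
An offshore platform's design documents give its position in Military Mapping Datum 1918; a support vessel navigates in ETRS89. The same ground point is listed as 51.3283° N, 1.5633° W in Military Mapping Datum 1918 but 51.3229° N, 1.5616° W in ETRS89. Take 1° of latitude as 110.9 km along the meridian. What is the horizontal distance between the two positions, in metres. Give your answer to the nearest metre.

610 m

Δφ = 51.3229° − 51.3283° = -0.0054°; Δλ = -1.5616° − -1.5633° = +0.0017°.
ΔN = Δφ × 110900 = -598.9 m; ΔE = Δλ × 110900 × cos(51.3283°) = +0.0017 × 110900 × 0.624857 = 117.8 m.
Distance = √(ΔE² + ΔN²) = √(117.8² + (-598.9)²) = 610.3 m.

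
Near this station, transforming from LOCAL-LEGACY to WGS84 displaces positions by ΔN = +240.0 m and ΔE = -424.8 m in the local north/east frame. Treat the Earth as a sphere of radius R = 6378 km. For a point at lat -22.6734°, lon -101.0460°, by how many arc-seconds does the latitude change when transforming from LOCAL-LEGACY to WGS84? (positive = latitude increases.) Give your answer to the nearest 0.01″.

Δφ = 7.76″

On a sphere of radius R, 1 rad of latitude = R, so Δφ = ΔN / R = 240.0 / 6378000 = 3.7629e-05 rad = 7.762″.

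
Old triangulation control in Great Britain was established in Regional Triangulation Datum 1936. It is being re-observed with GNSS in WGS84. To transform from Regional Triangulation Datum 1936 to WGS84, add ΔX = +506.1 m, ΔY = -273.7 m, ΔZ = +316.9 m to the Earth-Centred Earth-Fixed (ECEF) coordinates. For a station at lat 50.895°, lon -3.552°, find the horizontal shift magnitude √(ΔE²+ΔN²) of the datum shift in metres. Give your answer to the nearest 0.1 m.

317.2 m

At φ = 50.895°, λ = -3.552°: sin φ = 0.775991, cos φ = 0.630744, sin λ = -0.061954, cos λ = 0.998079.
ΔE = −sin λ·ΔX + cos λ·ΔY = −(-0.061954)·(506.1) + (0.998079)·(-273.7) = -241.82 m.
ΔN = −sin φ cos λ·ΔX − sin φ sin λ·ΔY + cos φ·ΔZ = −(0.775991)(0.998079)(506.1) − (0.775991)(-0.061954)(-273.7) + (0.630744)(316.9) = -205.25 m.
Horizontal magnitude = √(ΔE² + ΔN²) = √((-241.82)² + (-205.25)²) = 317.18 m.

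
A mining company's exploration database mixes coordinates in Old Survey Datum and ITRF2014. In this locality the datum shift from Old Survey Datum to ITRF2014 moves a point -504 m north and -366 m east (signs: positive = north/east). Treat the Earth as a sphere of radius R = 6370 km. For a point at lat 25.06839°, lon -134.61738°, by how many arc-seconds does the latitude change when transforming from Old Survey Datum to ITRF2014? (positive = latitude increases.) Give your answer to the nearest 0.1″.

On a sphere of radius R, 1 rad of latitude = R, so Δφ = ΔN / R = -504.0 / 6370000 = -7.9121e-05 rad = -16.320″.

Δφ = -16.3″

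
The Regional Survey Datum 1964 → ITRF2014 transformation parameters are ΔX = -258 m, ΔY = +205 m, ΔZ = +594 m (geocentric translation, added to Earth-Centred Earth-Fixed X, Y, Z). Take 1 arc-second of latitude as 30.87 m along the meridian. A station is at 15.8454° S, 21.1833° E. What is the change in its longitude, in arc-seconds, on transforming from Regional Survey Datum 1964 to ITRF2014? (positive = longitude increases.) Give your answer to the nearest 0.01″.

Δλ = 9.58″

sin φ = -0.273043, cos φ = 0.962002, sin λ = 0.361353, cos λ = 0.932429.
East component: ΔE = −sin λ·ΔX + cos λ·ΔY = −(0.361353)(-258) + (0.932429)(205) = 284.38 m.
1° of latitude spans 3600 × 30.87 = 111132 m; at latitude φ, 1° of longitude spans that × cos φ = 106909.2 m, so Δλ = 284.38 / 106909.2 × 3600 = 9.576″.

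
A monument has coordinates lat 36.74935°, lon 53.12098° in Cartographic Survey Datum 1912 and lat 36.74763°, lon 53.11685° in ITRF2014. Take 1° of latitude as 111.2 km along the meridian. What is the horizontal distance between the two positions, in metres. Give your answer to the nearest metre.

Δφ = 36.74763° − 36.74935° = -0.00172°; Δλ = 53.11685° − 53.12098° = -0.00413°.
ΔN = Δφ × 111200 = -191.3 m; ΔE = Δλ × 111200 × cos(36.74935°) = -0.00413 × 111200 × 0.801261 = -368.0 m.
Distance = √(ΔE² + ΔN²) = √((-368.0)² + (-191.3)²) = 414.7 m.

415 m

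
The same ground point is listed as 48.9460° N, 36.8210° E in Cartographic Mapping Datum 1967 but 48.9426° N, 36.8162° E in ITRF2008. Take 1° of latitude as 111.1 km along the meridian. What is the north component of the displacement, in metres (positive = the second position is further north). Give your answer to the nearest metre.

ΔN = -378 m

Δφ = 48.9426° − 48.9460° = -0.0034°; Δλ = 36.8162° − 36.8210° = -0.0048°.
ΔN = Δφ × 111100 = -377.7 m; ΔE = Δλ × 111100 × cos(48.9460°) = -0.0048 × 111100 × 0.656770 = -350.2 m.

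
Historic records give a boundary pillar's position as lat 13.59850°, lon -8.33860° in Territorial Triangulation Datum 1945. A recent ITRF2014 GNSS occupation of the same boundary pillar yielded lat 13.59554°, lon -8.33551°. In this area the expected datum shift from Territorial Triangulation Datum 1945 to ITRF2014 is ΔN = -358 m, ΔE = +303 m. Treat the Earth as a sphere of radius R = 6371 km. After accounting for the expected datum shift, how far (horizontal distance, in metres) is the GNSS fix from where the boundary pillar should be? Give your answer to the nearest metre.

Observed coordinate differences: Δφ = -0.00296°, Δλ = +0.00309°.
Converting to metres (1° lat = 111195 m, cos φ = 0.971967): observed ΔN = -329.1 m, observed ΔE = 334.0 m.
Subtracting the expected shift leaves a residual of -329.1 − (-358) = 28.9 m north and 334.0 − (303) = 31.0 m east.
Residual distance = √(28.9² + 31.0²) = 42.3 m.

42 m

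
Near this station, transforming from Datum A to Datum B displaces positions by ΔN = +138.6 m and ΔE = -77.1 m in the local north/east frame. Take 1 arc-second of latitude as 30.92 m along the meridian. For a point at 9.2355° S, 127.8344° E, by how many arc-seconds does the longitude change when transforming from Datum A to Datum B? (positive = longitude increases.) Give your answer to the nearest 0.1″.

Δλ = -2.5″

At latitude -9.2355°, cos φ = 0.987037.
1″ of longitude at this latitude = 30.92 × cos φ = 30.5192 m, so Δλ = -77.1 / 30.5192 = -2.526″.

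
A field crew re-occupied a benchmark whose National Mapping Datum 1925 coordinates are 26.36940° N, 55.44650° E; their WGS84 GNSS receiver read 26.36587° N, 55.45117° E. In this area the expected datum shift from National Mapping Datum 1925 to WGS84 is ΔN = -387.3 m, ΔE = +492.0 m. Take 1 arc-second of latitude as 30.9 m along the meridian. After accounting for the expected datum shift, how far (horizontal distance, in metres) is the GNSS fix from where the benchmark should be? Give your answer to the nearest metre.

27 m

Observed coordinate differences: Δφ = -0.00353°, Δλ = +0.00467°.
Converting to metres (1° lat = 111240 m, cos φ = 0.895949): observed ΔN = -392.7 m, observed ΔE = 465.4 m.
Subtracting the expected shift leaves a residual of -392.7 − (-387.3) = -5.4 m north and 465.4 − (492.0) = -26.6 m east.
Residual distance = √((-5.4)² + (-26.6)²) = 27.1 m.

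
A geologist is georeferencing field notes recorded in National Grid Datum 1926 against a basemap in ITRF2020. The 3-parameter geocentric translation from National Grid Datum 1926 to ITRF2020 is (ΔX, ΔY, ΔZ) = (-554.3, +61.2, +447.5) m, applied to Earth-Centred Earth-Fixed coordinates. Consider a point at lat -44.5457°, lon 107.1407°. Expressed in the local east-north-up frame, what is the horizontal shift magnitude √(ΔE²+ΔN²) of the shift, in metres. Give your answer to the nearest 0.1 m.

697.8 m

At φ = -44.5457°, λ = 107.1407°: sin φ = -0.701478, cos φ = 0.712691, sin λ = 0.955584, cos λ = -0.294719.
ΔE = −sin λ·ΔX + cos λ·ΔY = −(0.955584)·(-554.3) + (-0.294719)·(61.2) = 511.64 m.
ΔN = −sin φ cos λ·ΔX − sin φ sin λ·ΔY + cos φ·ΔZ = −(-0.701478)(-0.294719)(-554.3) − (-0.701478)(0.955584)(61.2) + (0.712691)(447.5) = 474.55 m.
Horizontal magnitude = √(ΔE² + ΔN²) = √(511.64² + 474.55²) = 697.84 m.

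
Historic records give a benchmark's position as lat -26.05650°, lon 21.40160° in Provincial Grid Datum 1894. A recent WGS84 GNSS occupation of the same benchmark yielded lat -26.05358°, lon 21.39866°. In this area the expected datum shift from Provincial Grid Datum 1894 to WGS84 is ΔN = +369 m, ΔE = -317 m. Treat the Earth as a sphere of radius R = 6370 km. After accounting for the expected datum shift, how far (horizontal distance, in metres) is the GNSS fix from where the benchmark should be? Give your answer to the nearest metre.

50 m

Observed coordinate differences: Δφ = +0.00292°, Δλ = -0.00294°.
Converting to metres (1° lat = 111177 m, cos φ = 0.898361): observed ΔN = 324.6 m, observed ΔE = -293.6 m.
Subtracting the expected shift leaves a residual of 324.6 − (369) = -44.4 m north and -293.6 − (-317) = 23.4 m east.
Residual distance = √((-44.4)² + 23.4²) = 50.1 m.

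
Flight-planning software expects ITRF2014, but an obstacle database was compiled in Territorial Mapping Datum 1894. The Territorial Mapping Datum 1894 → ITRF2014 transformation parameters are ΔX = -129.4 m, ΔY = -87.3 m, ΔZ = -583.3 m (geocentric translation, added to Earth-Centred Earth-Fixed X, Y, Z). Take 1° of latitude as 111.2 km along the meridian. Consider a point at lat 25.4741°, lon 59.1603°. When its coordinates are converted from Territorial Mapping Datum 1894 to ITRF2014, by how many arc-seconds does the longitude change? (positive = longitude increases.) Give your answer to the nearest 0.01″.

sin φ = 0.430103, cos φ = 0.902780, sin λ = 0.858605, cos λ = 0.512638.
East component: ΔE = −sin λ·ΔX + cos λ·ΔY = −(0.858605)(-129.4) + (0.512638)(-87.3) = 66.35 m.
1° of latitude spans 111200 m; at latitude φ, 1° of longitude spans that × cos φ = 100389.1 m, so Δλ = 66.35 / 100389.1 × 3600 = 2.379″.

Δλ = 2.38″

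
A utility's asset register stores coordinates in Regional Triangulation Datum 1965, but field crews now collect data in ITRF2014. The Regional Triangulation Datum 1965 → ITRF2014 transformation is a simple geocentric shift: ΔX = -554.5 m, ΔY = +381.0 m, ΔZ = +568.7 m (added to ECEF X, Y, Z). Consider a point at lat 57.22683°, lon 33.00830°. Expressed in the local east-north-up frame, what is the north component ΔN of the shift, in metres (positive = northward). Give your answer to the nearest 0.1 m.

The local north axis is (−sin φ cos λ, −sin φ sin λ, cos φ), giving ΔN = 390.981 − 174.515 + 307.846 = 524.31 m.

ΔN = 524.3 m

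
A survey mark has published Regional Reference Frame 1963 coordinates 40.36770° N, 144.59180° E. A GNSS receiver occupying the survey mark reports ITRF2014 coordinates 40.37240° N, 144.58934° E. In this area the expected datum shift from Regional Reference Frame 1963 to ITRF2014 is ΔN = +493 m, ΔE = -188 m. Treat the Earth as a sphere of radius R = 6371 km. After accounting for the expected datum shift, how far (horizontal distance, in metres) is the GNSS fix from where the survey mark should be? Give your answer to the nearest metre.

36 m

Observed coordinate differences: Δφ = +0.00470°, Δλ = -0.00246°.
Converting to metres (1° lat = 111195 m, cos φ = 0.761904): observed ΔN = 522.6 m, observed ΔE = -208.4 m.
Subtracting the expected shift leaves a residual of 522.6 − (493) = 29.6 m north and -208.4 − (-188) = -20.4 m east.
Residual distance = √(29.6² + (-20.4)²) = 36.0 m.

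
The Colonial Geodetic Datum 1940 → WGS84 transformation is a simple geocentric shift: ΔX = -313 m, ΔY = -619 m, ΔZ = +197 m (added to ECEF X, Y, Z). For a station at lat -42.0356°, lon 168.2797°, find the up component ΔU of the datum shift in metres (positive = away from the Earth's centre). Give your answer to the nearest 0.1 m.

The local up (radial) axis is (cos φ cos λ, cos φ sin λ, sin φ), giving ΔU = 227.627 − 93.391 − 131.910 = 2.33 m.

ΔU = 2.3 m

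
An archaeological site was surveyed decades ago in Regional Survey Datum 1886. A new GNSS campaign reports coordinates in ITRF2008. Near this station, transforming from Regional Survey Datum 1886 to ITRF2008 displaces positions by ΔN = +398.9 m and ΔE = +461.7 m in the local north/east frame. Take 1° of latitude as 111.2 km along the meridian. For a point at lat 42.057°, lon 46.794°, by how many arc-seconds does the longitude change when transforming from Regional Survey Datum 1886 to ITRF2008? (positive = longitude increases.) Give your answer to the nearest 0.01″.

At latitude 42.057°, cos φ = 0.742479.
1° of longitude at this latitude = 111.2 × cos φ = 82.56 km, so Δλ = 461.7 / 82563.6 = 0.0055920° = 20.131″.

Δλ = 20.13″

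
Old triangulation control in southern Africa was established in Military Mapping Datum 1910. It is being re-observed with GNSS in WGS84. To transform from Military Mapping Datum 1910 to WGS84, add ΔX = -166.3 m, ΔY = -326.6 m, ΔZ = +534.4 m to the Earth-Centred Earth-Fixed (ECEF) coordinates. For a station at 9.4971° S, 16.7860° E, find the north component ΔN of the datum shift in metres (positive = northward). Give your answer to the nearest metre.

The local north axis is (−sin φ cos λ, −sin φ sin λ, cos φ), giving ΔN = -26.270 − 15.563 + 527.075 = 485.24 m.

ΔN = 485 m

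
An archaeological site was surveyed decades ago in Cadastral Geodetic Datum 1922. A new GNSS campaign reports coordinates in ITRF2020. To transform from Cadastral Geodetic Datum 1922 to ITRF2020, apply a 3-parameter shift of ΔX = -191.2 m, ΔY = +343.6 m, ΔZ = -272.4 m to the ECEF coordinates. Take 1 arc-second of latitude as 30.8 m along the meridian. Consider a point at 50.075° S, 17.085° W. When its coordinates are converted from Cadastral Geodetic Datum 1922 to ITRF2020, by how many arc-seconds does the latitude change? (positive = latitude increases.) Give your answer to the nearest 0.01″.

Δφ = -12.74″

sin φ = -0.766885, cos φ = 0.641784, sin λ = -0.293790, cos λ = 0.955870.
North component: ΔN = −sin φ cos λ·ΔX − sin φ sin λ·ΔY + cos φ·ΔZ = −(-0.766885)(0.955870)(-191.2) − (-0.766885)(-0.293790)(343.6) + (0.641784)(-272.4) = -392.39 m.
1° of latitude spans 3600 × 30.80 = 110880 m, so Δφ = -392.39 / 110880 × 3600 = -12.740″.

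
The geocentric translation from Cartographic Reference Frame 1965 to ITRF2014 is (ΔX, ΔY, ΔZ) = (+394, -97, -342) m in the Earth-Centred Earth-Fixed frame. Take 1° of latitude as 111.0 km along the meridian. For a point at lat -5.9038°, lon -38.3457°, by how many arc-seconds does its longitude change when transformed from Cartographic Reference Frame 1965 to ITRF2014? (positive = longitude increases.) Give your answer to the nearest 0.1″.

sin φ = -0.102859, cos φ = 0.994696, sin λ = -0.620405, cos λ = 0.784282.
East component: ΔE = −sin λ·ΔX + cos λ·ΔY = −(-0.620405)(394) + (0.784282)(-97) = 168.36 m.
1° of latitude spans 111000 m; at latitude φ, 1° of longitude spans that × cos φ = 110411.3 m, so Δλ = 168.36 / 110411.3 × 3600 = 5.490″.

Δλ = 5.5″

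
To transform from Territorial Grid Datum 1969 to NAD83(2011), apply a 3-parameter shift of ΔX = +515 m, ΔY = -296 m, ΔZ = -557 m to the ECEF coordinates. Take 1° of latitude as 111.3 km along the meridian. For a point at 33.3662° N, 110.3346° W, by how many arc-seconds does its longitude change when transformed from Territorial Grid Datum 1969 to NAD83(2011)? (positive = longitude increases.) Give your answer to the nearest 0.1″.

Δλ = 22.7″

sin φ = 0.549988, cos φ = 0.835172, sin λ = -0.937679, cos λ = -0.347502.
East component: ΔE = −sin λ·ΔX + cos λ·ΔY = −(-0.937679)(515) + (-0.347502)(-296) = 585.77 m.
1° of latitude spans 111300 m; at latitude φ, 1° of longitude spans that × cos φ = 92954.7 m, so Δλ = 585.77 / 92954.7 × 3600 = 22.686″.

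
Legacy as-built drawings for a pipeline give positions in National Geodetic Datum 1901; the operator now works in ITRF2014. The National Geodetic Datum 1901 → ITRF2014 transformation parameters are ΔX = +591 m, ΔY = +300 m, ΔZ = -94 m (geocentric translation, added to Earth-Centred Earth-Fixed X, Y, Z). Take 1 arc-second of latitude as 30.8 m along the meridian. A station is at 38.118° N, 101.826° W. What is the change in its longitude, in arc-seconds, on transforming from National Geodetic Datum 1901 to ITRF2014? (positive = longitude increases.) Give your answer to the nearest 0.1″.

sin φ = 0.617283, cos φ = 0.786741, sin λ = -0.978774, cos λ = -0.204940.
East component: ΔE = −sin λ·ΔX + cos λ·ΔY = −(-0.978774)(591) + (-0.204940)(300) = 516.97 m.
1° of latitude spans 3600 × 30.80 = 110880 m; at latitude φ, 1° of longitude spans that × cos φ = 87233.9 m, so Δλ = 516.97 / 87233.9 × 3600 = 21.335″.

Δλ = 21.3″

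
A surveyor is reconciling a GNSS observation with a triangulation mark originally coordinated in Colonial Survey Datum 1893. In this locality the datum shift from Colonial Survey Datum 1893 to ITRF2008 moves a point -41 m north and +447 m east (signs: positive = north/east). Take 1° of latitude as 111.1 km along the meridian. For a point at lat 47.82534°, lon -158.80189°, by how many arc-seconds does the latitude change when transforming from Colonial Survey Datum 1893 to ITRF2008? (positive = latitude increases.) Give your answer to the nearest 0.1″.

1° of latitude = 111.1 km, so Δφ = -41.0 / 111100 = -0.0003690° = -1.329″.

Δφ = -1.3″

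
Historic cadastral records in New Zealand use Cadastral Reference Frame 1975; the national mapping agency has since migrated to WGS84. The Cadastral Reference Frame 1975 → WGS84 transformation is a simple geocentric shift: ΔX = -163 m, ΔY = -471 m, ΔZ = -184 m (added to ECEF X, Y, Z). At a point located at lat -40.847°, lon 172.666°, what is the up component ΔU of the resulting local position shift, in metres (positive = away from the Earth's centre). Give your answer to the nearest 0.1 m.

At φ = -40.847°, λ = 172.666°: sin φ = -0.654041, cos φ = 0.756459, sin λ = 0.127653, cos λ = -0.991819.
ΔU = cos φ cos λ·ΔX + cos φ sin λ·ΔY + sin φ·ΔZ = (0.756459)(-0.991819)(-163) + (0.756459)(0.127653)(-471) + (-0.654041)(-184) = 197.16 m.

ΔU = 197.2 m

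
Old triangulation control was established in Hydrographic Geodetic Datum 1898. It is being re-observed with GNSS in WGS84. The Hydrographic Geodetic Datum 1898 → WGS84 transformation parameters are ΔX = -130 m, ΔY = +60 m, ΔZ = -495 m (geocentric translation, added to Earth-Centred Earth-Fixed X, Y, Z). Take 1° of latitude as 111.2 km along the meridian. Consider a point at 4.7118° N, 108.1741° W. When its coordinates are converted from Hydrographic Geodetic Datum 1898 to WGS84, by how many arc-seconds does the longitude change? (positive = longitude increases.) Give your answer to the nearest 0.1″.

Δλ = -4.6″

sin φ = 0.082144, cos φ = 0.996620, sin λ = -0.950113, cos λ = -0.311905.
East component: ΔE = −sin λ·ΔX + cos λ·ΔY = −(-0.950113)(-130) + (-0.311905)(60) = -142.23 m.
1° of latitude spans 111200 m; at latitude φ, 1° of longitude spans that × cos φ = 110824.2 m, so Δλ = -142.23 / 110824.2 × 3600 = -4.620″.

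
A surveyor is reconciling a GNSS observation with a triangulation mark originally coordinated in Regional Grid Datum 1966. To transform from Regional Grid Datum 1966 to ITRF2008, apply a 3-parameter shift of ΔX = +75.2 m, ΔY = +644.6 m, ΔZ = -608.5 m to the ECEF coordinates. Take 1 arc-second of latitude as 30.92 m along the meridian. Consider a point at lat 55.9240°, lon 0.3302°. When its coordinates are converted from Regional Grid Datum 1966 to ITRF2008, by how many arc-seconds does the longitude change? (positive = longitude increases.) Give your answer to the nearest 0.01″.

sin φ = 0.828295, cos φ = 0.560292, sin λ = 0.005763, cos λ = 0.999983.
East component: ΔE = −sin λ·ΔX + cos λ·ΔY = −(0.005763)(75.2) + (0.999983)(644.6) = 644.16 m.
1° of latitude spans 3600 × 30.92 = 111312 m; at latitude φ, 1° of longitude spans that × cos φ = 62367.2 m, so Δλ = 644.16 / 62367.2 × 3600 = 37.182″.

Δλ = 37.18″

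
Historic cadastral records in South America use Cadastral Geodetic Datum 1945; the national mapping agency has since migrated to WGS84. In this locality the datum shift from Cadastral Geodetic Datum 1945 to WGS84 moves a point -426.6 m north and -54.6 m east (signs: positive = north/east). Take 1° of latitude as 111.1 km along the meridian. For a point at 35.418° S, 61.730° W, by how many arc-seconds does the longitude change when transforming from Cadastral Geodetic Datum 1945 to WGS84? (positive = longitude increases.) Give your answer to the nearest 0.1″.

Δλ = -2.2″

At latitude -35.418°, cos φ = 0.814946.
1° of longitude at this latitude = 111.1 × cos φ = 90.54 km, so Δλ = -54.6 / 90540.5 = -0.0006030° = -2.171″.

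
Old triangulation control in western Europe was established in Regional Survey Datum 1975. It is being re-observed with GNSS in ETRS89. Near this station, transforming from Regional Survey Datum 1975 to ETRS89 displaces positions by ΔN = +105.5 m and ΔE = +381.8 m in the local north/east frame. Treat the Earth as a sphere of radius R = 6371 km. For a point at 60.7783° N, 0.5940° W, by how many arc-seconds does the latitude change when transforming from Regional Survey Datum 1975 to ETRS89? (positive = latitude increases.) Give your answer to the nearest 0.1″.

Δφ = 3.4″

On a sphere of radius R, 1 rad of latitude = R, so Δφ = ΔN / R = 105.5 / 6371000 = 1.6559e-05 rad = 3.416″.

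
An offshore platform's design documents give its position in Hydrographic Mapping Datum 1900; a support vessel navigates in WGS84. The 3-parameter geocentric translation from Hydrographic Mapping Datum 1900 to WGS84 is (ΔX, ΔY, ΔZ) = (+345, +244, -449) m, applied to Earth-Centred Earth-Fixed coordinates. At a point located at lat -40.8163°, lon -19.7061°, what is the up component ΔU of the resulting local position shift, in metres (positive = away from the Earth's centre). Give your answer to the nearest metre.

ΔU = 477 m

At φ = -40.8163°, λ = -19.7061°: sin φ = -0.653636, cos φ = 0.756809, sin λ = -0.337195, cos λ = 0.941435.
ΔU = cos φ cos λ·ΔX + cos φ sin λ·ΔY + sin φ·ΔZ = (0.756809)(0.941435)(345) + (0.756809)(-0.337195)(244) + (-0.653636)(-449) = 477.02 m.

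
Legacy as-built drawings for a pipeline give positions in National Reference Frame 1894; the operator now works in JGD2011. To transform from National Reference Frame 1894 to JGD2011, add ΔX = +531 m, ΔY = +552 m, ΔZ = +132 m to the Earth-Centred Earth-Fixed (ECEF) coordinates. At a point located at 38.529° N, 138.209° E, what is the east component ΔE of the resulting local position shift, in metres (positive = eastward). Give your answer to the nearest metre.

ΔE = -765 m

The local east axis at (φ, λ) is (−sin λ, cos λ, 0), so ΔE = −sin(138.209°)·531 + cos(138.209°)·552 = -765.43 m.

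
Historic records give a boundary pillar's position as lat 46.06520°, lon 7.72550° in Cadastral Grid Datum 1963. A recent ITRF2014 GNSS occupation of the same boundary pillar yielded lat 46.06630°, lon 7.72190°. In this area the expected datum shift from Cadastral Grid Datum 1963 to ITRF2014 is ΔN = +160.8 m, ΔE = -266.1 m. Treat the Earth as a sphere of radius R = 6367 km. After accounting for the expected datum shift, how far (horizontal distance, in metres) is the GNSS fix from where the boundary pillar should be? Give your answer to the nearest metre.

40 m

Observed coordinate differences: Δφ = +0.00110°, Δλ = -0.00360°.
Converting to metres (1° lat = 111125 m, cos φ = 0.693839): observed ΔN = 122.2 m, observed ΔE = -277.6 m.
Subtracting the expected shift leaves a residual of 122.2 − (160.8) = -38.6 m north and -277.6 − (-266.1) = -11.5 m east.
Residual distance = √((-38.6)² + (-11.5)²) = 40.2 m.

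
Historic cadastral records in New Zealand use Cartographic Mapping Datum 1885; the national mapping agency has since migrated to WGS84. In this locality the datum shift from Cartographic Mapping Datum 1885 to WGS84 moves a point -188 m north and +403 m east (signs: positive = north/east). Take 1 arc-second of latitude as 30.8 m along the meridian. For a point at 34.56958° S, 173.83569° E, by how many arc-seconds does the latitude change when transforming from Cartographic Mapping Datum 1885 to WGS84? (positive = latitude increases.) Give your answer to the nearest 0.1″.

1″ of latitude = 30.80 m, so Δφ = -188.0 / 30.80 = -6.104″.

Δφ = -6.1″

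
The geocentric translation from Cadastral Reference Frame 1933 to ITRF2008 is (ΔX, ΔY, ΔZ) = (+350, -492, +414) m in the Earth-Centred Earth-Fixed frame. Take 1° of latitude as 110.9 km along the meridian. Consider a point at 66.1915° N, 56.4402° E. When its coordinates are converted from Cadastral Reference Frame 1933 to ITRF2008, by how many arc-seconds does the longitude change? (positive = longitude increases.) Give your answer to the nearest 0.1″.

Δλ = -45.3″

sin φ = 0.914900, cos φ = 0.403681, sin λ = 0.833309, cos λ = 0.552807.
East component: ΔE = −sin λ·ΔX + cos λ·ΔY = −(0.833309)(350) + (0.552807)(-492) = -563.64 m.
1° of latitude spans 110900 m; at latitude φ, 1° of longitude spans that × cos φ = 44768.2 m, so Δλ = -563.64 / 44768.2 × 3600 = -45.325″.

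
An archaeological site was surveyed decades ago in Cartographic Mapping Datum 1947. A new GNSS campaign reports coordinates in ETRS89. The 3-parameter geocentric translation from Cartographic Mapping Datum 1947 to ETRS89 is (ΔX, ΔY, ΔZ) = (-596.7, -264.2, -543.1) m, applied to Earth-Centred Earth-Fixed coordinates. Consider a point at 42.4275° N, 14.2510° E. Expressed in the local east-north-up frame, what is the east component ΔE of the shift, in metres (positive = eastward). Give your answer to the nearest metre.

The local east axis at (φ, λ) is (−sin λ, cos λ, 0), so ΔE = −sin(14.2510°)·(-596.7) + cos(14.2510°)·(-264.2) = -109.18 m.

ΔE = -109 m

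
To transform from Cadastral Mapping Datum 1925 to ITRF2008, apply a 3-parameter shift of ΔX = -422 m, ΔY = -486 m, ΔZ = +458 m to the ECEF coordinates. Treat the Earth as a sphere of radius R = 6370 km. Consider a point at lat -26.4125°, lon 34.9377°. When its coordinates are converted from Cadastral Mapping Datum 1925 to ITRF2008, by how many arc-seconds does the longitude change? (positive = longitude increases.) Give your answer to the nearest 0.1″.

sin φ = -0.444831, cos φ = 0.895615, sin λ = 0.572685, cos λ = 0.819775.
East component: ΔE = −sin λ·ΔX + cos λ·ΔY = −(0.572685)(-422) + (0.819775)(-486) = -156.74 m.
1° of latitude spans πR/180 = 111177 m; at latitude φ, 1° of longitude spans that × cos φ = 99572.2 m, so Δλ = -156.74 / 99572.2 × 3600 = -5.667″.

Δλ = -5.7″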